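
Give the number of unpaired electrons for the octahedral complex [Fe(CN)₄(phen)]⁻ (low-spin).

Ligand charges: 4×(-1) from CN⁻ and 1×(+0) from phen sum to -4; with overall charge -1, Fe is +3.
Fe is in group 8, so Fe³⁺ is d⁵ (8 − 3 = 5).
Configuration: t2g^5 e_g^0, giving 1 unpaired electron.

1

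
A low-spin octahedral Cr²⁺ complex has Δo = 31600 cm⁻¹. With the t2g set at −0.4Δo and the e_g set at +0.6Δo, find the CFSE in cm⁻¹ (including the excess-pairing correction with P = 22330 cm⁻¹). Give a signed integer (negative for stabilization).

-28230

Group 6 minus oxidation state +2 gives a d⁴ configuration for Cr²⁺.
Configuration: t2g^4 e_g^0.
Orbital CFSE = 4(-0.4) + 0(0.6) = -1.6Δo = -1.6 × 31600 = -50560 cm⁻¹.
High-spin d⁴ would be t2g^3 e_g^1 with 0 pairs; low-spin has 1, so 1 excess pair costs +1P = +22330 cm⁻¹.
Net CFSE = -50560 + 22330 = -28230 cm⁻¹.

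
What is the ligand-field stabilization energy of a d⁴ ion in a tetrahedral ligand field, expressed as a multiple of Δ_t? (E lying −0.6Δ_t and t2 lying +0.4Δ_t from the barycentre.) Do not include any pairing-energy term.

-0.4 Δ_t

Tetrahedral splitting is small, so the complex is high-spin.
Configuration: e^2 t2^2.
CFSE = 2(-0.6Δ_t) + 2(0.4Δ_t) = -1.2Δ_t + 0.8Δ_t = -0.4Δ_t.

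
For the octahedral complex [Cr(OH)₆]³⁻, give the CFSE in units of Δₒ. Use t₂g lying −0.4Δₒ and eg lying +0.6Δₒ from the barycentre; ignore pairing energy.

Each OH⁻ contributes -1; 6 × (-1) = -6. With overall charge -3, Cr is in the +3 oxidation state.
Cr is in group 6, so Cr³⁺ is d³ (6 − 3 = 3).
Configuration: t₂g³ eg⁰.
CFSE = 3(-0.4Δₒ) + 0(0.6Δₒ) = -1.2Δₒ + 0.0Δₒ = -1.2Δₒ.

-1.2 Δₒ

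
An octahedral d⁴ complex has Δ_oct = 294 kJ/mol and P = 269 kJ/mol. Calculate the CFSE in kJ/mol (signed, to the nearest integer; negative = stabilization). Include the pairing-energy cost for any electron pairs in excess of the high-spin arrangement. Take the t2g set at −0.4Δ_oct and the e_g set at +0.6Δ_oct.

With Δ_oct > P the complex is low-spin.
That gives t2g^4 e_g^0.
Orbital CFSE = -1.6Δ_oct = -1.6 × 294 = -470 kJ/mol.
Excess pairs vs high-spin: 1 − 0 = 1; pairing cost = +269 kJ/mol.
Net CFSE = -470 + 269 = -201 kJ/mol.

-201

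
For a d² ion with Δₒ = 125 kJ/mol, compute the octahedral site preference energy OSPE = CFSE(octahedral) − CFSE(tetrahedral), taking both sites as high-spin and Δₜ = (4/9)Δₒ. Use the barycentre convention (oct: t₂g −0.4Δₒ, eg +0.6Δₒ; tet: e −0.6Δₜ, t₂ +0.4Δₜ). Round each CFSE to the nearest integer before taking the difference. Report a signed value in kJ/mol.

-33

Octahedral (high-spin): t₂g² eg⁰, CFSE = 2(−0.4) + 0(+0.6) = -0.8Δₒ = -0.8 × 125 = -100 kJ/mol.
In a tetrahedral site the filling is e² t₂⁰: CFSE(tet) = -1.2Δₜ = -1.2 × (4/9)(125) = -67 kJ/mol.
OSPE = -100 − (-67) = -33 kJ/mol.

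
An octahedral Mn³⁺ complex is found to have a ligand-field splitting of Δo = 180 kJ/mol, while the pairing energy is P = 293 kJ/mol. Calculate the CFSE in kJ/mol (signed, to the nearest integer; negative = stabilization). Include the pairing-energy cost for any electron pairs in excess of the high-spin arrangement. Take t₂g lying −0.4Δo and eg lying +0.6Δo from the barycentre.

-108

Group 7 minus oxidation state +3 gives a d⁴ configuration for Mn³⁺.
Since Δo = 180 kJ/mol < P = 293 kJ/mol, the complex adopts the high-spin configuration.
That gives t₂g³ eg¹.
Orbital CFSE = -0.6Δo = -0.6 × 180 = -108 kJ/mol.
High-spin has no excess pairs, so no pairing correction applies.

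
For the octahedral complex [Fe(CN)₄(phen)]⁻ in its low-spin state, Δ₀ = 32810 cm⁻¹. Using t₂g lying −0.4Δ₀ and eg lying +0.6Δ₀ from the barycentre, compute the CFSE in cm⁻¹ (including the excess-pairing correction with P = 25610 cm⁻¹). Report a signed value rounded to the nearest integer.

Ligand charges: 4×(-1) from CN⁻ and 1×(+0) from phen sum to -4; with overall charge -1, Fe is +3.
Fe is in group 8, so Fe³⁺ is d⁵ (8 − 3 = 5).
The d⁵ electrons fill as t₂g⁵ eg⁰.
Orbital CFSE = 5(-0.4) + 0(0.6) = -2.0Δ₀ = -2.0 × 32810 = -65620 cm⁻¹.
Relative to high-spin t₂g³ eg² (0 paired), the low-spin configuration has 2 additional pairs, contributing +2 × 25610 = +51220 cm⁻¹.
Net CFSE = -65620 + 51220 = -14400 cm⁻¹.

-14400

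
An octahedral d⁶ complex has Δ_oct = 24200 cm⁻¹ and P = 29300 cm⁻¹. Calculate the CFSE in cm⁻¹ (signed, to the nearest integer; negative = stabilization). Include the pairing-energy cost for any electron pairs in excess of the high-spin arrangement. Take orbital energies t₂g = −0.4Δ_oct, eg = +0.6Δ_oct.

Since Δ_oct = 24200 cm⁻¹ < P = 29300 cm⁻¹, the complex adopts the high-spin configuration.
That gives t₂g⁴ eg².
Orbital CFSE = -0.4Δ_oct = -0.4 × 24200 = -9680 cm⁻¹.
High-spin has no excess pairs, so no pairing correction applies.

-9680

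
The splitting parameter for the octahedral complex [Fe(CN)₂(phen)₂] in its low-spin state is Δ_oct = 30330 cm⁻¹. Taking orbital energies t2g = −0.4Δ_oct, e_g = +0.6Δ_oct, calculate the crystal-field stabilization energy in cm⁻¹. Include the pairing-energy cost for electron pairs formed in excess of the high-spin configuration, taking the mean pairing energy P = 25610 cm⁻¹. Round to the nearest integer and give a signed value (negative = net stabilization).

-21572

Ligand charges: 2×(-1) from CN⁻ and 2×(+0) from phen sum to -2; with overall charge +0, Fe is +2.
Fe sits in group 8; removing 2 electrons leaves Fe²⁺ with 8 − 2 = 6 d electrons.
Electron filling gives t2g^6 e_g^0.
The orbital stabilization is -2.4Δ_oct = -2.4 × 30330 = -72792 cm⁻¹.
High-spin d⁶ would be t2g^4 e_g^2 with 1 pair; low-spin has 3, so 2 excess pairs cost +2P = +51220 cm⁻¹.
Combining: -72792 + 51220 = -21572 cm⁻¹.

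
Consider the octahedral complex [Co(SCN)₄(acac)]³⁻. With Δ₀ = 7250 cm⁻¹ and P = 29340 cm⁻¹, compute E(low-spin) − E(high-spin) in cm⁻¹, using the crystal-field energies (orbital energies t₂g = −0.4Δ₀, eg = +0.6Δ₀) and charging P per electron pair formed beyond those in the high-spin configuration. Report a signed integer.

Ligand charges: 4×(-1) from SCN⁻ and 1×(-1) from acac⁻ sum to -5; with overall charge -3, Co is +2.
Co is in group 9, so Co²⁺ is d⁷ (9 − 2 = 7).
High-spin: t₂g⁵ eg², CFSE = -0.8Δ₀ = -5800 cm⁻¹.
Low-spin t₂g⁶ eg¹ gives -1.8Δ₀ = -13050 cm⁻¹, but forming 1 extra pair costs 1P = 29340 cm⁻¹, so E(LS) = -13050 + 29340 = 16290 cm⁻¹.
Thus E(LS) − E(HS) = 22090 cm⁻¹.

22090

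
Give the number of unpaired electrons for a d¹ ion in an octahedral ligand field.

Configuration: t2g^1 e_g^0, giving 1 unpaired electron.

1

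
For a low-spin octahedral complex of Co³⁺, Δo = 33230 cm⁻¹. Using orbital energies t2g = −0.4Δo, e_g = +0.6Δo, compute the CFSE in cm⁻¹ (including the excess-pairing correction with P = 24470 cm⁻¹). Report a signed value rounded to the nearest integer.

Co sits in group 9; removing 3 electrons leaves Co³⁺ with 9 − 3 = 6 d electrons.
Electron filling gives t2g^6 e_g^0.
The orbital stabilization is -2.4Δo = -2.4 × 33230 = -79752 cm⁻¹.
High-spin d⁶ would be t2g^4 e_g^2 with 1 pair; low-spin has 3, so 2 excess pairs cost +2P = +48940 cm⁻¹.
Overall CFSE = -79752 + 48940 = -30812 cm⁻¹.

-30812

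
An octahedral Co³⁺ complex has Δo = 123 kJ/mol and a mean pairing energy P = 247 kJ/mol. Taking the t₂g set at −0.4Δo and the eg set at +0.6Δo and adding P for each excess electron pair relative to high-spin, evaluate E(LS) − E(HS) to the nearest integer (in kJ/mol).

Group 9 minus oxidation state +3 gives a d⁶ configuration for Co³⁺.
In the high-spin limit (t₂g⁴ eg²) the orbital term is -0.4Δo = -49 kJ/mol, with no excess pairing.
Low-spin t₂g⁶ eg⁰ gives -2.4Δo = -295 kJ/mol, but forming 2 extra pairs costs 2P = 494 kJ/mol, so E(LS) = -295 + 494 = 199 kJ/mol.
E(LS) − E(HS) = 199 − (-49) = 248 kJ/mol.

248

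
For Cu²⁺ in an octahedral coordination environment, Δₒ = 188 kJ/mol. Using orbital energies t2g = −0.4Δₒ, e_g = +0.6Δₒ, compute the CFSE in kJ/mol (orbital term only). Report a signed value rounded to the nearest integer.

Group 11 minus oxidation state +2 gives a d⁹ configuration for Cu²⁺.
For octahedral d⁹ the high- and low-spin configurations coincide.
Electron filling gives t2g^6 e_g^3.
The orbital stabilization is -0.6Δₒ = -0.6 × 188 = -113 kJ/mol.

-113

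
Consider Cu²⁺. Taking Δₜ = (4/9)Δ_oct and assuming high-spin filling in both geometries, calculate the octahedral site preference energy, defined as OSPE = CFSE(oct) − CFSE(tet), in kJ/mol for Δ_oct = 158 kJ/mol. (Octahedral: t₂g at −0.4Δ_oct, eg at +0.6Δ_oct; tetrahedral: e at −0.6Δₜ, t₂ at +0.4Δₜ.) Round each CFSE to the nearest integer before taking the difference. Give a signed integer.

-67

Cu is in group 11, so Cu²⁺ is d⁹ (11 − 2 = 9).
Octahedral high-spin t₂g⁶ eg³: CFSE = -0.6 × 158 = -95 kJ/mol.
In a tetrahedral site the filling is e⁴ t₂⁵: CFSE(tet) = -0.4Δₜ = -0.4 × (4/9)(158) = -28 kJ/mol.
OSPE = -95 − (-28) = -67 kJ/mol.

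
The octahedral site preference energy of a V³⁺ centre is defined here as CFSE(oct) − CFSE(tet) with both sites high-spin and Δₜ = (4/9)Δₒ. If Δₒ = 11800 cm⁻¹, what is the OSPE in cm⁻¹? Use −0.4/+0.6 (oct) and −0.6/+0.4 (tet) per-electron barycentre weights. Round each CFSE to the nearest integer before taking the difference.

Group 5 minus oxidation state +3 gives a d² configuration for V³⁺.
Octahedral high-spin t₂g² eg⁰: CFSE = -0.8 × 11800 = -9440 cm⁻¹.
Tetrahedral e² t₂⁰ gives -1.2Δₜ = -1.2 × (4/9) × 11800 = -6293 cm⁻¹.
OSPE = -9440 − (-6293) = -3147 cm⁻¹.

-3147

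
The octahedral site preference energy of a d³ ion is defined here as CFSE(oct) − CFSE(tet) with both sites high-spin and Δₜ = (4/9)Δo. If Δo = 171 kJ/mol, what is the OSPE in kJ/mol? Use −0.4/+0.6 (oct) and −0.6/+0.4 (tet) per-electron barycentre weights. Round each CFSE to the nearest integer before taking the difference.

-144

In an octahedral site d³ (HS) is t₂g³ eg⁰, giving CFSE(oct) = -1.2Δo = -205 kJ/mol.
Tetrahedral: e² t₂¹, CFSE = 2(−0.6) + 1(+0.4) = -0.8Δₜ = -0.8 × (4/9) × 171 = -61 kJ/mol.
Subtracting, OSPE = -205 − (-61) = -144 kJ/mol.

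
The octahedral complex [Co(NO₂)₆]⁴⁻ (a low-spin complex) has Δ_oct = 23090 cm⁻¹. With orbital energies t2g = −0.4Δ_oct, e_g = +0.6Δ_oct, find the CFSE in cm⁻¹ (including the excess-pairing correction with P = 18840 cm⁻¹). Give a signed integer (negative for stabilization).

Each NO₂⁻ contributes -1; 6 × (-1) = -6. With overall charge -4, Co is in the +2 oxidation state.
Group 9 minus oxidation state +2 gives a d⁷ configuration for Co²⁺.
The d⁷ electrons fill as t2g^6 e_g^1.
Orbital CFSE = 6(-0.4) + 1(0.6) = -1.8Δ_oct = -1.8 × 23090 = -41562 cm⁻¹.
High-spin d⁷ would be t2g^5 e_g^2 with 2 pairs; low-spin has 3, so 1 excess pair costs +1P = +18840 cm⁻¹.
Combining: -41562 + 18840 = -22722 cm⁻¹.

-22722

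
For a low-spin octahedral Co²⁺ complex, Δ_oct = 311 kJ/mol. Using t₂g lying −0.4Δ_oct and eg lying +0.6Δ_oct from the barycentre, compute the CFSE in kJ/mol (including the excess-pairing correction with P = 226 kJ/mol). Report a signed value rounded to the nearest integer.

Co sits in group 9; removing 2 electrons leaves Co²⁺ with 9 − 2 = 7 d electrons.
Configuration: t₂g⁶ eg¹.
Orbital CFSE = 6(-0.4) + 1(0.6) = -1.8Δ_oct = -1.8 × 311 = -560 kJ/mol.
Relative to high-spin t₂g⁵ eg² (2 paired), the low-spin configuration has 1 additional pair, contributing +1 × 226 = +226 kJ/mol.
Overall CFSE = -560 + 226 = -334 kJ/mol.

-334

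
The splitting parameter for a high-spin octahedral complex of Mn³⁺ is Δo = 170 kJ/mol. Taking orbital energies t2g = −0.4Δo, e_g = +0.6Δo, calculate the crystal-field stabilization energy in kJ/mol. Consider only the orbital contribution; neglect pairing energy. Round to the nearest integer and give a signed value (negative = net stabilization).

-102

Group 7 minus oxidation state +3 gives a d⁴ configuration for Mn³⁺.
Electron filling gives t2g^3 e_g^1.
Orbital CFSE = 3(-0.4) + 1(0.6) = -0.6Δo = -0.6 × 170 = -102 kJ/mol.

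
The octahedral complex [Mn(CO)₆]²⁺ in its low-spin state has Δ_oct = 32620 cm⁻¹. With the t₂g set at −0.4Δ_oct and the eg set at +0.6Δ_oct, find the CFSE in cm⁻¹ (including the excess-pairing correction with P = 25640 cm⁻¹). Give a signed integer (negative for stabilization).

-13960

CO is neutral, so the +2 overall charge sits on Mn: oxidation state +2.
Group 7 minus oxidation state +2 gives a d⁵ configuration for Mn²⁺.
The d⁵ electrons fill as t₂g⁵ eg⁰.
Orbital CFSE = 5(-0.4) + 0(0.6) = -2.0Δ_oct = -2.0 × 32620 = -65240 cm⁻¹.
Relative to high-spin t₂g³ eg² (0 paired), the low-spin configuration has 2 additional pairs, contributing +2 × 25640 = +51280 cm⁻¹.
Net CFSE = -65240 + 51280 = -13960 cm⁻¹.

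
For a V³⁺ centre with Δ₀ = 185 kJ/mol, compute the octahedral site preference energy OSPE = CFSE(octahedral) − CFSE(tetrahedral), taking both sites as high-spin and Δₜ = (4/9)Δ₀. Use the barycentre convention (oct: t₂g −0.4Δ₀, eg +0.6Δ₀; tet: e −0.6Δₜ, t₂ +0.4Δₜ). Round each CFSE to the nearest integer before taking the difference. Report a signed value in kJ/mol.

-49

V sits in group 5; removing 3 electrons leaves V³⁺ with 5 − 3 = 2 d electrons.
Octahedral (high-spin): t₂g² eg⁰, CFSE = 2(−0.4) + 0(+0.6) = -0.8Δ₀ = -0.8 × 185 = -148 kJ/mol.
In a tetrahedral site the filling is e² t₂⁰: CFSE(tet) = -1.2Δₜ = -1.2 × (4/9)(185) = -99 kJ/mol.
Subtracting, OSPE = -148 − (-99) = -49 kJ/mol.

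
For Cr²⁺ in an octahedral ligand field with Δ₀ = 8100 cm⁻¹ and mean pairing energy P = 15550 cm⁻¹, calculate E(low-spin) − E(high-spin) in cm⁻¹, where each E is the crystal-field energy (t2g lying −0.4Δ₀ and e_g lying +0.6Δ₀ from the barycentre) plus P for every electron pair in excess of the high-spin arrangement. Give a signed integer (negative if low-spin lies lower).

7450

Group 6 minus oxidation state +2 gives a d⁴ configuration for Cr²⁺.
High-spin d⁴ fills as t2g^3 e_g^1 with CFSE 3(−0.4) + 1(+0.6) = -0.6Δ₀ = -4860 cm⁻¹.
Low-spin: t2g^4 e_g^0, orbital CFSE = -1.6Δ₀ = -12960 cm⁻¹; plus 1 excess pair × P = +15550 cm⁻¹; total 2590 cm⁻¹.
E(LS) − E(HS) = 2590 − (-4860) = 7450 cm⁻¹.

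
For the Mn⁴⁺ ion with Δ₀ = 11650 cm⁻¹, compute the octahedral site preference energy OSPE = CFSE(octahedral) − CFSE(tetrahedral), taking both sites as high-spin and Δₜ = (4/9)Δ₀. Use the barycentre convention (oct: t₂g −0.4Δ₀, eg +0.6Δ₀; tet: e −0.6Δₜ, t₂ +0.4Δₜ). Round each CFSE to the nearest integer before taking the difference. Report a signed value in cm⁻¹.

Mn sits in group 7; removing 4 electrons leaves Mn⁴⁺ with 7 − 4 = 3 d electrons.
In an octahedral site d³ (HS) is t₂g³ eg⁰, giving CFSE(oct) = -1.2Δ₀ = -13980 cm⁻¹.
In a tetrahedral site the filling is e² t₂¹: CFSE(tet) = -0.8Δₜ = -0.8 × (4/9)(11650) = -4142 cm⁻¹.
Subtracting, OSPE = -13980 − (-4142) = -9838 cm⁻¹.

-9838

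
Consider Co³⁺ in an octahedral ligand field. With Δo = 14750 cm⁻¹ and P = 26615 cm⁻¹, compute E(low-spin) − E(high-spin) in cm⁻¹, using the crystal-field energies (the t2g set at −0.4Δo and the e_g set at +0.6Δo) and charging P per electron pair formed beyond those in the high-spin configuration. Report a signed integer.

Co sits in group 9; removing 3 electrons leaves Co³⁺ with 9 − 3 = 6 d electrons.
In the high-spin limit (t2g^4 e_g^2) the orbital term is -0.4Δo = -5900 cm⁻¹, with no excess pairing.
Low-spin: t2g^6 e_g^0, orbital CFSE = -2.4Δo = -35400 cm⁻¹; plus 2 excess pairs × P = +53230 cm⁻¹; total 17830 cm⁻¹.
Thus E(LS) − E(HS) = 23730 cm⁻¹.

23730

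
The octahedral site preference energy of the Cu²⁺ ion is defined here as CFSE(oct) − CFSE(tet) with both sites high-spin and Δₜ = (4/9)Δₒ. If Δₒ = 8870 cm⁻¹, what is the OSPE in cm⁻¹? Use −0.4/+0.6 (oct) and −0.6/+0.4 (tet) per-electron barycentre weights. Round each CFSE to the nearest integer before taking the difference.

-3745

Cu sits in group 11; removing 2 electrons leaves Cu²⁺ with 11 − 2 = 9 d electrons.
Octahedral (high-spin): t2g^6 e_g^3, CFSE = 6(−0.4) + 3(+0.6) = -0.6Δₒ = -0.6 × 8870 = -5322 cm⁻¹.
Tetrahedral e^4 t2^5 gives -0.4Δₜ = -0.4 × (4/9) × 8870 = -1577 cm⁻¹.
Subtracting, OSPE = -5322 − (-1577) = -3745 cm⁻¹.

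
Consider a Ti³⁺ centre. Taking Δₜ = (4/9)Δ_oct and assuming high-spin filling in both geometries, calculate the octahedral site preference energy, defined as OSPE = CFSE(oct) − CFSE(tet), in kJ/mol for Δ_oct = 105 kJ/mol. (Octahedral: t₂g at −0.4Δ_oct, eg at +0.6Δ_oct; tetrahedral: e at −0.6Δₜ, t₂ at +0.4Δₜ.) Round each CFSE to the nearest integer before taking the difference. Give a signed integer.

Ti sits in group 4; removing 3 electrons leaves Ti³⁺ with 4 − 3 = 1 d electrons.
Octahedral high-spin t2g^1 e_g^0: CFSE = -0.4 × 105 = -42 kJ/mol.
Tetrahedral: e^1 t2^0, CFSE = 1(−0.6) + 0(+0.4) = -0.6Δₜ = -0.6 × (4/9) × 105 = -28 kJ/mol.
Subtracting, OSPE = -42 − (-28) = -14 kJ/mol.

-14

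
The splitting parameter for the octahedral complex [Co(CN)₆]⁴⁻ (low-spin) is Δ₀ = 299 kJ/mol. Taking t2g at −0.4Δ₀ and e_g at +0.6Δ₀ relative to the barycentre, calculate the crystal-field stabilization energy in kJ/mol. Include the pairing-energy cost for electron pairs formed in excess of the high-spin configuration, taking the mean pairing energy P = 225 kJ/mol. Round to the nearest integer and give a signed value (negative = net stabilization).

Each CN⁻ contributes -1; 6 × (-1) = -6. With overall charge -4, Co is in the +2 oxidation state.
Co is in group 9, so Co²⁺ is d⁷ (9 − 2 = 7).
The d⁷ electrons fill as t2g^6 e_g^1.
The orbital stabilization is -1.8Δ₀ = -1.8 × 299 = -538 kJ/mol.
High-spin d⁷ would be t2g^5 e_g^2 with 2 pairs; low-spin has 3, so 1 excess pair costs +1P = +225 kJ/mol.
Overall CFSE = -538 + 225 = -313 kJ/mol.

-313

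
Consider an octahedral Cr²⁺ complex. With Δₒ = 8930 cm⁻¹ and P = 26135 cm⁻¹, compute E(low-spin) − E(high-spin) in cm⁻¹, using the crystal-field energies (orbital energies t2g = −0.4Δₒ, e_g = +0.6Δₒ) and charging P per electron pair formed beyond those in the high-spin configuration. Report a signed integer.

17205

Group 6 minus oxidation state +2 gives a d⁴ configuration for Cr²⁺.
In the high-spin limit (t2g^3 e_g^1) the orbital term is -0.6Δₒ = -5358 cm⁻¹, with no excess pairing.
Low-spin t2g^4 e_g^0 gives -1.6Δₒ = -14288 cm⁻¹, but forming 1 extra pair costs 1P = 26135 cm⁻¹, so E(LS) = -14288 + 26135 = 11847 cm⁻¹.
Thus E(LS) − E(HS) = 17205 cm⁻¹.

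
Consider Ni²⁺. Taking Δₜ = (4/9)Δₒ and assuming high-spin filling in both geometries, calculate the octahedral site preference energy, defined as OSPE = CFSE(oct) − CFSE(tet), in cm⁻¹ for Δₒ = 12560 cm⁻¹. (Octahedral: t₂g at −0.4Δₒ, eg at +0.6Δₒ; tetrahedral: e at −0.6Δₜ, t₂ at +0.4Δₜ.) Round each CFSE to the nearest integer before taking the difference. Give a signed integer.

-10606

Group 10 minus oxidation state +2 gives a d⁸ configuration for Ni²⁺.
In an octahedral site d⁸ (HS) is t2g^6 e_g^2, giving CFSE(oct) = -1.2Δₒ = -15072 cm⁻¹.
Tetrahedral: e^4 t2^4, CFSE = 4(−0.6) + 4(+0.4) = -0.8Δₜ = -0.8 × (4/9) × 12560 = -4466 cm⁻¹.
Subtracting, OSPE = -15072 − (-4466) = -10606 cm⁻¹.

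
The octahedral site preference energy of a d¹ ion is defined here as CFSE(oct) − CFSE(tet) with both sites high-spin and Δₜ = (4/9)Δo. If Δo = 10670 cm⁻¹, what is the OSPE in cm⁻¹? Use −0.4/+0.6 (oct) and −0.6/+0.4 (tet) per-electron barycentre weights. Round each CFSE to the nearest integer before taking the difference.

-1423

Octahedral (high-spin): t₂g¹ eg⁰, CFSE = 1(−0.4) + 0(+0.6) = -0.4Δo = -0.4 × 10670 = -4268 cm⁻¹.
Tetrahedral e¹ t₂⁰ gives -0.6Δₜ = -0.6 × (4/9) × 10670 = -2845 cm⁻¹.
OSPE = CFSE(oct) − CFSE(tet) = -4268 − (-2845) = -1423 cm⁻¹.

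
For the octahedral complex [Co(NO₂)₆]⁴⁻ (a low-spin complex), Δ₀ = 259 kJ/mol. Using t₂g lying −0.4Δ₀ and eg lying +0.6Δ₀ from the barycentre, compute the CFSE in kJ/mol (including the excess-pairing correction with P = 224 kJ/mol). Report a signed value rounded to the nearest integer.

-242

Each NO₂⁻ contributes -1; 6 × (-1) = -6. With overall charge -4, Co is in the +2 oxidation state.
Co²⁺: group 9, so d-count = 9 − 2 = 7.
Electron filling gives t₂g⁶ eg¹.
The orbital stabilization is -1.8Δ₀ = -1.8 × 259 = -466 kJ/mol.
Pairing penalty: 3 pairs vs 2 in the high-spin reference → 1 extra × P = 224 kJ/mol.
Combining: -466 + 224 = -242 kJ/mol.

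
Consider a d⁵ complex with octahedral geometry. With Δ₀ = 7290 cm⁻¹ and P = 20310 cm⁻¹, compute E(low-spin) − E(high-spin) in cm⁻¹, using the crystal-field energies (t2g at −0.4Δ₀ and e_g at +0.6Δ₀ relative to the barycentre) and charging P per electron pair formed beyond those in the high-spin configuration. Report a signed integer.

In the high-spin limit (t2g^3 e_g^2) the orbital term is 0.0Δ₀ = 0 cm⁻¹, with no excess pairing.
For low-spin the configuration is t2g^5 e_g^0: orbital energy -2.0 × 7290 = -14580 cm⁻¹, and 2 additional pairs relative to high-spin add 40620 cm⁻¹, giving 26040 cm⁻¹.
E(LS) − E(HS) = 26040 − (0) = 26040 cm⁻¹.

26040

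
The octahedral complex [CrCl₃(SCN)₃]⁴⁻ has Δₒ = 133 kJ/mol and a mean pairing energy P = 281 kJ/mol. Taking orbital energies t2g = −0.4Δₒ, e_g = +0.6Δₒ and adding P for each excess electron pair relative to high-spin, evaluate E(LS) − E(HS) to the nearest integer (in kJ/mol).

Ligand charges: 3×(-1) from Cl⁻ and 3×(-1) from SCN⁻ sum to -6; with overall charge -4, Cr is +2.
Cr sits in group 6; removing 2 electrons leaves Cr²⁺ with 6 − 2 = 4 d electrons.
In the high-spin limit (t2g^3 e_g^1) the orbital term is -0.6Δₒ = -80 kJ/mol, with no excess pairing.
For low-spin the configuration is t2g^4 e_g^0: orbital energy -1.6 × 133 = -213 kJ/mol, and 1 additional pair relative to high-spin adds 281 kJ/mol, giving 68 kJ/mol.
E(LS) − E(HS) = 68 − (-80) = 148 kJ/mol.

148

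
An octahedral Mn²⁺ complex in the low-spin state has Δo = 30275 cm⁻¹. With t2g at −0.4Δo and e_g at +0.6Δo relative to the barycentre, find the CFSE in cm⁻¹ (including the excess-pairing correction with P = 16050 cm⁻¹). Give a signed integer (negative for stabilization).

-28450

Mn is in group 7, so Mn²⁺ is d⁵ (7 − 2 = 5).
Configuration: t2g^5 e_g^0.
The orbital stabilization is -2.0Δo = -2.0 × 30275 = -60550 cm⁻¹.
Relative to high-spin t2g^3 e_g^2 (0 paired), the low-spin configuration has 2 additional pairs, contributing +2 × 16050 = +32100 cm⁻¹.
Net CFSE = -60550 + 32100 = -28450 cm⁻¹.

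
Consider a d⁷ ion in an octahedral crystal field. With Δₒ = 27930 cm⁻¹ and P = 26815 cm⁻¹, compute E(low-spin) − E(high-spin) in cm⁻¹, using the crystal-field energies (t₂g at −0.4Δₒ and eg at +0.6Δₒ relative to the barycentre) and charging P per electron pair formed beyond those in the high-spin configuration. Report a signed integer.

-1115

High-spin: t₂g⁵ eg², CFSE = -0.8Δₒ = -22344 cm⁻¹.
For low-spin the configuration is t₂g⁶ eg¹: orbital energy -1.8 × 27930 = -50274 cm⁻¹, and 1 additional pair relative to high-spin adds 26815 cm⁻¹, giving -23459 cm⁻¹.
Thus E(LS) − E(HS) = -1115 cm⁻¹.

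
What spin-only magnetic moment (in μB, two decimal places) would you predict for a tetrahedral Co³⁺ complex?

4.90 μB

Co is in group 9, so Co³⁺ is d⁶ (9 − 3 = 6).
Tetrahedral splitting is small, so the complex is high-spin.
Configuration: e³ t₂³ → 4 unpaired electrons.
μ(spin-only) = √[4(4+2)] = √24 ≈ 4.90 μB.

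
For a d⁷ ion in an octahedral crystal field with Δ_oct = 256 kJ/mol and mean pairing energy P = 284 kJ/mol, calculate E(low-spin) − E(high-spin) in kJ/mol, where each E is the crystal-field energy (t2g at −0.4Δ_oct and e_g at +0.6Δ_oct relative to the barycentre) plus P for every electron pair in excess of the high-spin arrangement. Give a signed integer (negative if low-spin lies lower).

28

High-spin: t2g^5 e_g^2, CFSE = -0.8Δ_oct = -205 kJ/mol.
For low-spin the configuration is t2g^6 e_g^1: orbital energy -1.8 × 256 = -461 kJ/mol, and 1 additional pair relative to high-spin adds 284 kJ/mol, giving -177 kJ/mol.
The difference is -177 − (-205) = 28 kJ/mol, so high-spin lies lower.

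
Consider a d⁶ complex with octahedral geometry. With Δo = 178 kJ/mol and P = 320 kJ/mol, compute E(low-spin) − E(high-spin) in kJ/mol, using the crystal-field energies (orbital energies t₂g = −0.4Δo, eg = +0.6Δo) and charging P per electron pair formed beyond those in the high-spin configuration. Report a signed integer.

High-spin: t₂g⁴ eg², CFSE = -0.4Δo = -71 kJ/mol.
Low-spin t₂g⁶ eg⁰ gives -2.4Δo = -427 kJ/mol, but forming 2 extra pairs costs 2P = 640 kJ/mol, so E(LS) = -427 + 640 = 213 kJ/mol.
E(LS) − E(HS) = 213 − (-71) = 284 kJ/mol.

284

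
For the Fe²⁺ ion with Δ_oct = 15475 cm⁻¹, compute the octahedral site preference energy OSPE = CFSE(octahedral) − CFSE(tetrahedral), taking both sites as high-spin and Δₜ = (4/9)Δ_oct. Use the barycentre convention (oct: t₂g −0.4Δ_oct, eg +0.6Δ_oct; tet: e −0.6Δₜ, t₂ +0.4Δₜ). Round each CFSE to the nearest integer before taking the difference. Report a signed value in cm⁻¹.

Group 8 minus oxidation state +2 gives a d⁶ configuration for Fe²⁺.
Octahedral high-spin t₂g⁴ eg²: CFSE = -0.4 × 15475 = -6190 cm⁻¹.
In a tetrahedral site the filling is e³ t₂³: CFSE(tet) = -0.6Δₜ = -0.6 × (4/9)(15475) = -4127 cm⁻¹.
Subtracting, OSPE = -6190 − (-4127) = -2063 cm⁻¹.

-2063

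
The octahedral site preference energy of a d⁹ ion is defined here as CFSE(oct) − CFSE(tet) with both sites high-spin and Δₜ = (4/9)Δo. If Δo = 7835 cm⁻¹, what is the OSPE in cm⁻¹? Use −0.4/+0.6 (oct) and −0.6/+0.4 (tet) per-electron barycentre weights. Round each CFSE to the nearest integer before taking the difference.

In an octahedral site d⁹ (HS) is t₂g⁶ eg³, giving CFSE(oct) = -0.6Δo = -4701 cm⁻¹.
Tetrahedral e⁴ t₂⁵ gives -0.4Δₜ = -0.4 × (4/9) × 7835 = -1393 cm⁻¹.
OSPE = -4701 − (-1393) = -3308 cm⁻¹.

-3308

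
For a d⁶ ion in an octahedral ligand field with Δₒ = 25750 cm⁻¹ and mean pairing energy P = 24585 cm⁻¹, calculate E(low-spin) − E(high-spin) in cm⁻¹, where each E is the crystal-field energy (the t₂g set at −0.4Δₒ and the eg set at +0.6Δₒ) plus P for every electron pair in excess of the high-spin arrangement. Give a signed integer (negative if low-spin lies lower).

-2330

In the high-spin limit (t₂g⁴ eg²) the orbital term is -0.4Δₒ = -10300 cm⁻¹, with no excess pairing.
Low-spin t₂g⁶ eg⁰ gives -2.4Δₒ = -61800 cm⁻¹, but forming 2 extra pairs costs 2P = 49170 cm⁻¹, so E(LS) = -61800 + 49170 = -12630 cm⁻¹.
The difference is -12630 − (-10300) = -2330 cm⁻¹, so low-spin lies lower.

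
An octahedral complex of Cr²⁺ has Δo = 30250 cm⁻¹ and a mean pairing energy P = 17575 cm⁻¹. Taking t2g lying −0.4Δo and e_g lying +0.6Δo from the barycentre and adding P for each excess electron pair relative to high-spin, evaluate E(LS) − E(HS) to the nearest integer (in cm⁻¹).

Cr²⁺: group 6, so d-count = 6 − 2 = 4.
In the high-spin limit (t2g^3 e_g^1) the orbital term is -0.6Δo = -18150 cm⁻¹, with no excess pairing.
Low-spin t2g^4 e_g^0 gives -1.6Δo = -48400 cm⁻¹, but forming 1 extra pair costs 1P = 17575 cm⁻¹, so E(LS) = -48400 + 17575 = -30825 cm⁻¹.
The difference is -30825 − (-18150) = -12675 cm⁻¹, so low-spin lies lower.

-12675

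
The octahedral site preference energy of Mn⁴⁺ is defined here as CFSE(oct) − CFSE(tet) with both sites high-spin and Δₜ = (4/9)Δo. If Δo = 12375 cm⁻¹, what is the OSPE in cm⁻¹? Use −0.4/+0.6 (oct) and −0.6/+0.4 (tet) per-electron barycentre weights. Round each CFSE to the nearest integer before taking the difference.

Mn⁴⁺: group 7, so d-count = 7 − 4 = 3.
In an octahedral site d³ (HS) is t₂g³ eg⁰, giving CFSE(oct) = -1.2Δo = -14850 cm⁻¹.
Tetrahedral e² t₂¹ gives -0.8Δₜ = -0.8 × (4/9) × 12375 = -4400 cm⁻¹.
OSPE = CFSE(oct) − CFSE(tet) = -14850 − (-4400) = -10450 cm⁻¹.

-10450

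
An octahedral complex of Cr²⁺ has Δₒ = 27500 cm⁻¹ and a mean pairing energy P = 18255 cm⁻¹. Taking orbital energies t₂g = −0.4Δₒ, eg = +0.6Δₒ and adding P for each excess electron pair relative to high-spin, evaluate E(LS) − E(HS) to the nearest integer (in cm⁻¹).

Cr is in group 6, so Cr²⁺ is d⁴ (6 − 2 = 4).
High-spin d⁴ fills as t₂g³ eg¹ with CFSE 3(−0.4) + 1(+0.6) = -0.6Δₒ = -16500 cm⁻¹.
For low-spin the configuration is t₂g⁴ eg⁰: orbital energy -1.6 × 27500 = -44000 cm⁻¹, and 1 additional pair relative to high-spin adds 18255 cm⁻¹, giving -25745 cm⁻¹.
Thus E(LS) − E(HS) = -9245 cm⁻¹.

-9245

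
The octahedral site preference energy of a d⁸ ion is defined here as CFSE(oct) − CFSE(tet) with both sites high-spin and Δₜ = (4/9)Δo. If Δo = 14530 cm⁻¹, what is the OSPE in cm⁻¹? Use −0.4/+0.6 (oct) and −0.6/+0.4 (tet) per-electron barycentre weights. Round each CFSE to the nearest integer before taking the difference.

-12270

Octahedral high-spin t2g^6 e_g^2: CFSE = -1.2 × 14530 = -17436 cm⁻¹.
Tetrahedral e^4 t2^4 gives -0.8Δₜ = -0.8 × (4/9) × 14530 = -5166 cm⁻¹.
OSPE = CFSE(oct) − CFSE(tet) = -17436 − (-5166) = -12270 cm⁻¹.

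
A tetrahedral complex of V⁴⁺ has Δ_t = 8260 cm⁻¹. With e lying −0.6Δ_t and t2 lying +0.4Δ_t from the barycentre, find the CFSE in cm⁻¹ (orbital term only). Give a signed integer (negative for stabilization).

V is in group 5, so V⁴⁺ is d¹ (5 − 4 = 1).
Tetrahedral fields are weak (Δₜ ≈ 4/9 Δₒ), so electrons fill high-spin.
Configuration: e^1 t2^0.
CFSE(orbital) = 1×(-0.6Δ_t) + 0×(0.4Δ_t) = -0.6Δ_t; with Δ_t = 8260 cm⁻¹ that is -4956 cm⁻¹.

-4956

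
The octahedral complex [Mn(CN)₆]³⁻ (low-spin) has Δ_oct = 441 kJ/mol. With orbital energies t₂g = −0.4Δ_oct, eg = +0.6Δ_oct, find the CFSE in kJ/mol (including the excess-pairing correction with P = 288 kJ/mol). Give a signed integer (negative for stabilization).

-418

Each CN⁻ contributes -1; 6 × (-1) = -6. With overall charge -3, Mn is in the +3 oxidation state.
Mn is in group 7, so Mn³⁺ is d⁴ (7 − 3 = 4).
The d⁴ electrons fill as t₂g⁴ eg⁰.
The orbital stabilization is -1.6Δ_oct = -1.6 × 441 = -706 kJ/mol.
Pairing penalty: 1 pair vs 0 in the high-spin reference → 1 extra × P = 288 kJ/mol.
Overall CFSE = -706 + 288 = -418 kJ/mol.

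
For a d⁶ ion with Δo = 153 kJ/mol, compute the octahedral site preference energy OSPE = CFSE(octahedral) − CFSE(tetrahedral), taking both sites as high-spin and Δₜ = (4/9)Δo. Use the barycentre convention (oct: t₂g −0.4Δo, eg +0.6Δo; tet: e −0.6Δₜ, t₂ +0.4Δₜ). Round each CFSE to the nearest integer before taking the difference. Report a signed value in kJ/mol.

Octahedral high-spin t2g^4 e_g^2: CFSE = -0.4 × 153 = -61 kJ/mol.
Tetrahedral: e^3 t2^3, CFSE = 3(−0.6) + 3(+0.4) = -0.6Δₜ = -0.6 × (4/9) × 153 = -41 kJ/mol.
OSPE = -61 − (-41) = -20 kJ/mol.

-20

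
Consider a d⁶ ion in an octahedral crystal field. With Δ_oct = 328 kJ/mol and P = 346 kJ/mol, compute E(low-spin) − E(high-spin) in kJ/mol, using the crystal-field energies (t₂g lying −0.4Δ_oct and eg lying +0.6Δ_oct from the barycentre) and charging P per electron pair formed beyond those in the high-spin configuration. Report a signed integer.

36

High-spin d⁶ fills as t₂g⁴ eg² with CFSE 4(−0.4) + 2(+0.6) = -0.4Δ_oct = -131 kJ/mol.
For low-spin the configuration is t₂g⁶ eg⁰: orbital energy -2.4 × 328 = -787 kJ/mol, and 2 additional pairs relative to high-spin add 692 kJ/mol, giving -95 kJ/mol.
The difference is -95 − (-131) = 36 kJ/mol, so high-spin lies lower.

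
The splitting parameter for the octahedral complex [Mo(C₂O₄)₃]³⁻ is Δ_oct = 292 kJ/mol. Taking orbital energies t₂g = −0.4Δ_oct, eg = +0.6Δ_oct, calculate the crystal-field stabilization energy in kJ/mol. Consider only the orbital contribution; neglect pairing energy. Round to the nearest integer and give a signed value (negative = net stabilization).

Each C₂O₄²⁻ contributes -2; 3 × (-2) = -6. With overall charge -3, Mo is in the +3 oxidation state.
Mo³⁺: group 6, so d-count = 6 − 3 = 3.
Configuration: t₂g³ eg⁰.
Orbital CFSE = 3(-0.4) + 0(0.6) = -1.2Δ_oct = -1.2 × 292 = -350 kJ/mol.

-350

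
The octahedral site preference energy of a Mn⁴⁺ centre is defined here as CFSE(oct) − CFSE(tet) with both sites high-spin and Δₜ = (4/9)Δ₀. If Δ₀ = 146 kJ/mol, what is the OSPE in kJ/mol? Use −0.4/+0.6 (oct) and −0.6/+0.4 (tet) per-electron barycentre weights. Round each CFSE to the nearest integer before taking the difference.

Group 7 minus oxidation state +4 gives a d³ configuration for Mn⁴⁺.
Octahedral high-spin t₂g³ eg⁰: CFSE = -1.2 × 146 = -175 kJ/mol.
Tetrahedral e² t₂¹ gives -0.8Δₜ = -0.8 × (4/9) × 146 = -52 kJ/mol.
Subtracting, OSPE = -175 − (-52) = -123 kJ/mol.

-123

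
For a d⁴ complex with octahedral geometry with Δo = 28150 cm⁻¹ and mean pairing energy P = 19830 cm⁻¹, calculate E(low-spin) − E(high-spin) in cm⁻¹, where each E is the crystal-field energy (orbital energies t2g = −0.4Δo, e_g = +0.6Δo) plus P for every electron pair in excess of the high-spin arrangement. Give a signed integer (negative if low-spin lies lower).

High-spin: t2g^3 e_g^1, CFSE = -0.6Δo = -16890 cm⁻¹.
Low-spin: t2g^4 e_g^0, orbital CFSE = -1.6Δo = -45040 cm⁻¹; plus 1 excess pair × P = +19830 cm⁻¹; total -25210 cm⁻¹.
The difference is -25210 − (-16890) = -8320 cm⁻¹, so low-spin lies lower.

-8320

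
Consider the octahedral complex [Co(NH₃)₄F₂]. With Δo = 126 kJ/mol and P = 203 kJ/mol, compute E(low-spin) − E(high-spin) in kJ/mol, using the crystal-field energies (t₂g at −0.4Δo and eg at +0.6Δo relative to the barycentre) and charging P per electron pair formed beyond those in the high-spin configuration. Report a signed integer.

Ligand charges: 4×(+0) from NH₃ and 2×(-1) from F⁻ sum to -2; with overall charge +0, Co is +2.
Co is in group 9, so Co²⁺ is d⁷ (9 − 2 = 7).
High-spin d⁷ fills as t₂g⁵ eg² with CFSE 5(−0.4) + 2(+0.6) = -0.8Δo = -101 kJ/mol.
Low-spin t₂g⁶ eg¹ gives -1.8Δo = -227 kJ/mol, but forming 1 extra pair costs 1P = 203 kJ/mol, so E(LS) = -227 + 203 = -24 kJ/mol.
E(LS) − E(HS) = -24 − (-101) = 77 kJ/mol.

77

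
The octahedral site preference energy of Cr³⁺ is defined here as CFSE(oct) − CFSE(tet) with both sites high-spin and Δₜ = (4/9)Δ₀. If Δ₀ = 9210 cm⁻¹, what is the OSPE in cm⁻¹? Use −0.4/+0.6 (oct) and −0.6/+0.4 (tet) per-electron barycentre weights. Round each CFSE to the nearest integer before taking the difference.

Cr³⁺: group 6, so d-count = 6 − 3 = 3.
In an octahedral site d³ (HS) is t2g^3 e_g^0, giving CFSE(oct) = -1.2Δ₀ = -11052 cm⁻¹.
Tetrahedral: e^2 t2^1, CFSE = 2(−0.6) + 1(+0.4) = -0.8Δₜ = -0.8 × (4/9) × 9210 = -3275 cm⁻¹.
OSPE = CFSE(oct) − CFSE(tet) = -11052 − (-3275) = -7777 cm⁻¹.

-7777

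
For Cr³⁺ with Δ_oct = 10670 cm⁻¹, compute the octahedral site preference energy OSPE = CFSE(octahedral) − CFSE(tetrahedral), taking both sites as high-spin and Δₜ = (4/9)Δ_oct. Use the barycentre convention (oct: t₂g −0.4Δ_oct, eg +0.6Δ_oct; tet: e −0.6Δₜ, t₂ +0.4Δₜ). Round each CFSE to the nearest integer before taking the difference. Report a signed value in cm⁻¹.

-9010

Cr is in group 6, so Cr³⁺ is d³ (6 − 3 = 3).
Octahedral (high-spin): t2g^3 e_g^0, CFSE = 3(−0.4) + 0(+0.6) = -1.2Δ_oct = -1.2 × 10670 = -12804 cm⁻¹.
Tetrahedral: e^2 t2^1, CFSE = 2(−0.6) + 1(+0.4) = -0.8Δₜ = -0.8 × (4/9) × 10670 = -3794 cm⁻¹.
OSPE = CFSE(oct) − CFSE(tet) = -12804 − (-3794) = -9010 cm⁻¹.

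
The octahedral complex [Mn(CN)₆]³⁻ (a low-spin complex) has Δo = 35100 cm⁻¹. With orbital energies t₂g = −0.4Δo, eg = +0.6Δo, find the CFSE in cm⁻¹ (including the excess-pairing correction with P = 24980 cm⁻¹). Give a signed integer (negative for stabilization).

-31180

Each CN⁻ contributes -1; 6 × (-1) = -6. With overall charge -3, Mn is in the +3 oxidation state.
Group 7 minus oxidation state +3 gives a d⁴ configuration for Mn³⁺.
The d⁴ electrons fill as t₂g⁴ eg⁰.
The orbital stabilization is -1.6Δo = -1.6 × 35100 = -56160 cm⁻¹.
Relative to high-spin t₂g³ eg¹ (0 paired), the low-spin configuration has 1 additional pair, contributing +1 × 24980 = +24980 cm⁻¹.
Combining: -56160 + 24980 = -31180 cm⁻¹.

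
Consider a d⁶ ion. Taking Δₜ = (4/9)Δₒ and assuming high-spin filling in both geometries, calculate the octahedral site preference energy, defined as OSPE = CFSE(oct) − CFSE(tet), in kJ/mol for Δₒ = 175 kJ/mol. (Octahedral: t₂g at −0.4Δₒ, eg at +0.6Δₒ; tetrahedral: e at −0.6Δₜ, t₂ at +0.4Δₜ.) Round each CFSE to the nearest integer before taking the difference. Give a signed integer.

Octahedral high-spin t2g^4 e_g^2: CFSE = -0.4 × 175 = -70 kJ/mol.
Tetrahedral e^3 t2^3 gives -0.6Δₜ = -0.6 × (4/9) × 175 = -47 kJ/mol.
OSPE = -70 − (-47) = -23 kJ/mol.

-23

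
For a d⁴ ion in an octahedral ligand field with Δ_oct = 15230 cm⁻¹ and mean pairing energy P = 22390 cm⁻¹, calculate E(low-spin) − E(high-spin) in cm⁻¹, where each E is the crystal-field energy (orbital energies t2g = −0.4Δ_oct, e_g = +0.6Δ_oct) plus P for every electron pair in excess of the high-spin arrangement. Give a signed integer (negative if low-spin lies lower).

7160

High-spin d⁴ fills as t2g^3 e_g^1 with CFSE 3(−0.4) + 1(+0.6) = -0.6Δ_oct = -9138 cm⁻¹.
For low-spin the configuration is t2g^4 e_g^0: orbital energy -1.6 × 15230 = -24368 cm⁻¹, and 1 additional pair relative to high-spin adds 22390 cm⁻¹, giving -1978 cm⁻¹.
Thus E(LS) − E(HS) = 7160 cm⁻¹.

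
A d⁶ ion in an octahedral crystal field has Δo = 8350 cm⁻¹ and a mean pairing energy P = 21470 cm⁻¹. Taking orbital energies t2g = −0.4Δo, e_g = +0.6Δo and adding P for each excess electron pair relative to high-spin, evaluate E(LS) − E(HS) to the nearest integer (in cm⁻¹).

In the high-spin limit (t2g^4 e_g^2) the orbital term is -0.4Δo = -3340 cm⁻¹, with no excess pairing.
For low-spin the configuration is t2g^6 e_g^0: orbital energy -2.4 × 8350 = -20040 cm⁻¹, and 2 additional pairs relative to high-spin add 42940 cm⁻¹, giving 22900 cm⁻¹.
Thus E(LS) − E(HS) = 26240 cm⁻¹.

26240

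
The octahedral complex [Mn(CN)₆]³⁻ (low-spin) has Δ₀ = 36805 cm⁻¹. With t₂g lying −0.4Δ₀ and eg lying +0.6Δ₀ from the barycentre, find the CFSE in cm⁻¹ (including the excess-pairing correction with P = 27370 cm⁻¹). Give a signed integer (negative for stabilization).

Each CN⁻ contributes -1; 6 × (-1) = -6. With overall charge -3, Mn is in the +3 oxidation state.
Mn³⁺: group 7, so d-count = 7 − 3 = 4.
Configuration: t₂g⁴ eg⁰.
CFSE(orbital) = 4×(-0.4Δ₀) + 0×(0.6Δ₀) = -1.6Δ₀; with Δ₀ = 36805 cm⁻¹ that is -58888 cm⁻¹.
Pairing penalty: 1 pair vs 0 in the high-spin reference → 1 extra × P = 27370 cm⁻¹.
Combining: -58888 + 27370 = -31518 cm⁻¹.

-31518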